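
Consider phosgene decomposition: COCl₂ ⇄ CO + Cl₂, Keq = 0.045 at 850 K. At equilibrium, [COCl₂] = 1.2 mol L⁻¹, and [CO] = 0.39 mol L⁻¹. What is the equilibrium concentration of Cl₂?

At equilibrium, Keq = [CO]·[Cl₂] / [COCl₂] = 0.045.
(0.39)·([Cl₂]) / (1.2) = 0.045
[Cl₂] = 0.138 = 0.14 mol L⁻¹

[Cl₂] = 0.14 mol L⁻¹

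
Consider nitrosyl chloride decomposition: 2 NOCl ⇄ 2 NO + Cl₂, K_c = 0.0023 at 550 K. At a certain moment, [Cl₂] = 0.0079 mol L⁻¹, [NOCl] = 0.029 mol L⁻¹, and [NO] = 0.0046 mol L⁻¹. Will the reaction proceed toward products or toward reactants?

Q_c = [NO]²·[Cl₂] / [NOCl]² = (0.0046)²·(0.0079) / (0.029)² = 2.0e-4
Q_c = 2.0e-4 < K_c = 0.0023, so the forward reaction proceeds.

toward products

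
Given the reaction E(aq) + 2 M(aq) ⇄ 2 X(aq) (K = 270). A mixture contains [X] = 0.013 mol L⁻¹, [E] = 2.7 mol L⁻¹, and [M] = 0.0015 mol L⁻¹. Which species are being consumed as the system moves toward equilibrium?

E, M (reactants)

Q = [X]² / ([E]·[M]²) = (0.013)² / ((2.7)·(0.0015)²) = 28
Q = 28 < K = 270: net forward reaction.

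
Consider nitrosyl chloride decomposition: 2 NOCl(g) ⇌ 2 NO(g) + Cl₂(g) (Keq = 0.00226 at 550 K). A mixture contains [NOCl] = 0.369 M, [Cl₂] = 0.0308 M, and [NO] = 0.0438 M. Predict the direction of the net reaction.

forward (toward products)

Q = [NO]²·[Cl₂] / [NOCl]² = (0.0438)²·(0.0308) / (0.369)² = 4.34e-4
Q = 4.34e-4 < Keq = 0.00226, so the forward reaction proceeds.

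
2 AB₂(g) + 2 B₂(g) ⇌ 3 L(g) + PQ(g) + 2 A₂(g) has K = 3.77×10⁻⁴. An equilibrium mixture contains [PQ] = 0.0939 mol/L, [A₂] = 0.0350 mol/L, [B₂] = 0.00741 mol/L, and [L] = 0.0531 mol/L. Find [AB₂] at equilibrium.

At equilibrium, K = [L]³·[PQ]·[A₂]² / ([AB₂]²·[B₂]²) = 3.77×10⁻⁴.
(0.0531)³·(0.0939)·(0.0350)² / (([AB₂])²·(0.00741)²) = 3.77×10⁻⁴
[AB₂]² = 0.832 ⇒ [AB₂] = 0.912 mol/L

[AB₂] = 0.912 mol/L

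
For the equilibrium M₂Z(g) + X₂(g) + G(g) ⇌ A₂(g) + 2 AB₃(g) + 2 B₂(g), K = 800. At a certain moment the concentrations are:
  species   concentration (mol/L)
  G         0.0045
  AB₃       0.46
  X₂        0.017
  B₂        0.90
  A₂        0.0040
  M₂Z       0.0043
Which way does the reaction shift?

Q = [A₂]·[AB₃]²·[B₂]² / ([M₂Z]·[X₂]·[G]) = (0.0040)·(0.46)²·(0.90)² / ((0.0043)·(0.017)·(0.0045)) = 2100
Q = 2100 > K = 800, so the reverse reaction proceeds.

toward reactants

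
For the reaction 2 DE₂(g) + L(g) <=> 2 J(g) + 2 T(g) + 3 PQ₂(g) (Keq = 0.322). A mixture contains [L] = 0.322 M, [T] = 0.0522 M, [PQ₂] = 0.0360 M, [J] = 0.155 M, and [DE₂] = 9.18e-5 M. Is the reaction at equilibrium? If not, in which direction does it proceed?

in the reverse direction

Q = [J]²·[T]²·[PQ₂]³ / ([DE₂]²·[L]) = (0.155)²·(0.0522)²·(0.0360)³ / ((9.18e-5)²·(0.322)) = 1.13
Q = 1.13 > Keq = 0.322, so the reverse reaction proceeds.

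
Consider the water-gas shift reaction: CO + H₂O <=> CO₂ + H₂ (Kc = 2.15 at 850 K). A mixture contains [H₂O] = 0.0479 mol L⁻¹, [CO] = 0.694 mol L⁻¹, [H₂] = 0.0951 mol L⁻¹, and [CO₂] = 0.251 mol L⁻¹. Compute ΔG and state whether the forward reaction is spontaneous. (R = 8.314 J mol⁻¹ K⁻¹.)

ΔG = -7.75 kJ/mol; the forward reaction is spontaneous

Qc = [CO₂]·[H₂] / ([CO]·[H₂O]) = (0.251)·(0.0951) / ((0.694)·(0.0479)) = 0.718
ΔG = RT ln(Qc/Kc) = (8.314 J mol⁻¹ K⁻¹)(850 K) × ln(0.718/2.15)
   = (7.067 kJ/mol)(-1.097) = -7.75 kJ/mol
ΔG < 0, so the forward reaction is spontaneous (proceeds forward).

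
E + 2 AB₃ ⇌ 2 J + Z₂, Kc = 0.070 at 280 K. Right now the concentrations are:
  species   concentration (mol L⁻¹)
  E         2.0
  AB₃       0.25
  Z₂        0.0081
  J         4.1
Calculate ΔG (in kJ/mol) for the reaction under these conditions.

ΔG = 6.39 kJ/mol

Qc = [J]²·[Z₂] / ([E]·[AB₃]²) = (4.1)²·(0.0081) / ((2.0)·(0.25)²) = 1.09
ΔG = RT ln(Qc/Kc) = (8.314 J mol⁻¹ K⁻¹)(280 K) × ln(1.09/0.070)
   = (2.328 kJ/mol)(2.745) = 6.39 kJ/mol
ΔG > 0, so the forward reaction is non-spontaneous (proceeds in reverse).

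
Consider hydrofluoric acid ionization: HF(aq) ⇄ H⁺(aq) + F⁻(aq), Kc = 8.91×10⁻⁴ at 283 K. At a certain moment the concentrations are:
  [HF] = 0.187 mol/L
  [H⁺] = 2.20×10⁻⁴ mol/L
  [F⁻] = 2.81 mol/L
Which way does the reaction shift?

Qc = [H⁺]·[F⁻] / [HF] = (2.20×10⁻⁴)·(2.81) / (0.187) = 0.00331
Qc = 0.00331 > Kc = 8.91×10⁻⁴, so the reverse reaction proceeds.

reverse (toward reactants)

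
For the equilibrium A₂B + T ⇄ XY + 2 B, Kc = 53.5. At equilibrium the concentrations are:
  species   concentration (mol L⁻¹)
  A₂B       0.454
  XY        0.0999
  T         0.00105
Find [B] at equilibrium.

[B] = 0.505 mol L⁻¹

At equilibrium, Kc = [XY]·[B]² / ([A₂B]·[T]) = 53.5.
(0.0999)·([B])² / ((0.454)·(0.00105)) = 53.5
[B]² = 0.255 ⇒ [B] = 0.505 mol L⁻¹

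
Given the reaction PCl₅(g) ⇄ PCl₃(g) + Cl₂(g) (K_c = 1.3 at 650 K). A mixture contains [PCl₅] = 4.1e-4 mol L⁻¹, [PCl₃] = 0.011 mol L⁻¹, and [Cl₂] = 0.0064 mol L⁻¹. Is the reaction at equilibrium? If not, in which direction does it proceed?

to the right

Q_c = [PCl₃]·[Cl₂] / [PCl₅] = (0.011)·(0.0064) / (4.1e-4) = 0.17
Q_c = 0.17 < K_c = 1.3, so the forward reaction proceeds.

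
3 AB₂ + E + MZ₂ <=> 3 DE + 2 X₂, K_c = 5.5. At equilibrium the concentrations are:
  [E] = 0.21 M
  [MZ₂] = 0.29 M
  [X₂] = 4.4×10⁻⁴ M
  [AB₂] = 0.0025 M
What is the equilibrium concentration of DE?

At equilibrium, K_c = [DE]³·[X₂]² / ([AB₂]³·[E]·[MZ₂]) = 5.5.
([DE])³·(4.4×10⁻⁴)² / ((0.0025)³·(0.21)·(0.29)) = 5.5
[DE]³ = 0.0270 ⇒ [DE] = 0.30 M

[DE] = 0.30 M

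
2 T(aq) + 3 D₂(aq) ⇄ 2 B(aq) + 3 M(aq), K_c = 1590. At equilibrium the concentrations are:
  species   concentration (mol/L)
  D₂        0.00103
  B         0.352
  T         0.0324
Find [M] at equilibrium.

[M] = 0.00245 mol/L

At equilibrium, K_c = [B]²·[M]³ / ([T]²·[D₂]³) = 1590.
(0.352)²·([M])³ / ((0.0324)²·(0.00103)³) = 1590
[M]³ = 1.47e-8 ⇒ [M] = 0.00245 mol/L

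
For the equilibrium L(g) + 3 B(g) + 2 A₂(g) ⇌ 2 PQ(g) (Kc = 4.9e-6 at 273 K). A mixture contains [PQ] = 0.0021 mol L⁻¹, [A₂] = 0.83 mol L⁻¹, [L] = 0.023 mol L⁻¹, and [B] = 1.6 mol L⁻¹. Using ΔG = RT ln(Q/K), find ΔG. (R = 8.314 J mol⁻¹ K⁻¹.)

ΔG = 5.97 kJ/mol

Qc = [PQ]² / ([L]·[B]³·[A₂]²) = (0.0021)² / ((0.023)·(1.6)³·(0.83)²) = 6.80e-5
ΔG = RT ln(Qc/Kc) = (8.314 J mol⁻¹ K⁻¹)(273 K) × ln(6.80e-5/4.9e-6)
   = (2.270 kJ/mol)(2.630) = 5.97 kJ/mol
ΔG > 0, so the forward reaction is non-spontaneous (proceeds in reverse).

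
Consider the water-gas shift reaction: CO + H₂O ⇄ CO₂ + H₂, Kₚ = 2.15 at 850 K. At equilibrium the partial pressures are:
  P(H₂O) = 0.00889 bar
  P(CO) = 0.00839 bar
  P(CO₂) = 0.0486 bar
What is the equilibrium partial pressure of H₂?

At equilibrium, Kₚ = P(CO₂)·P(H₂) / (P(CO)·P(H₂O)) = 2.15.
(0.0486)·(P(H₂)) / ((0.00839)·(0.00889)) = 2.15
P(H₂) = 0.00330 bar

P(H₂) = 0.00330 bar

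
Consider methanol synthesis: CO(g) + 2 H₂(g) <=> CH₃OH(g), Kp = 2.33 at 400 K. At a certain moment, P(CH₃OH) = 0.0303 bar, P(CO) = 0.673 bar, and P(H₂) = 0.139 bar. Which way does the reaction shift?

Qp = P(CH₃OH) / (P(CO)·P(H₂)²) = (0.0303) / ((0.673)·(0.139)²) = 2.33
Qp = 2.33 = Kp, so the system is already at equilibrium.

neither direction; the system is at equilibrium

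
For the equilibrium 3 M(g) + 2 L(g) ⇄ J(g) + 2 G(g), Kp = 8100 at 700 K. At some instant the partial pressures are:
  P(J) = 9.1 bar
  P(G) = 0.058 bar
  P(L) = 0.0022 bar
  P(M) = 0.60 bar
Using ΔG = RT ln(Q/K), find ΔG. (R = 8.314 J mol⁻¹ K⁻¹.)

ΔG = 7.48 kJ/mol

Qp = P(J)·P(G)² / (P(M)³·P(L)²) = (9.1)·(0.058)² / ((0.60)³·(0.0022)²) = 29300
ΔG = RT ln(Qp/Kp) = (8.314 J mol⁻¹ K⁻¹)(700 K) × ln(29300/8100)
   = (5.820 kJ/mol)(1.286) = 7.48 kJ/mol
ΔG > 0, so the forward reaction is non-spontaneous (proceeds in reverse).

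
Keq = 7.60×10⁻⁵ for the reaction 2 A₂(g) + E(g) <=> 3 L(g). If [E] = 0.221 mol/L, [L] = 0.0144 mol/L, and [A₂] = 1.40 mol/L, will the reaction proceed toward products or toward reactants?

toward products

Q = [L]³ / ([A₂]²·[E]) = (0.0144)³ / ((1.40)²·(0.221)) = 6.89×10⁻⁶
Q = 6.89×10⁻⁶ < Keq = 7.60×10⁻⁵, so the forward reaction proceeds.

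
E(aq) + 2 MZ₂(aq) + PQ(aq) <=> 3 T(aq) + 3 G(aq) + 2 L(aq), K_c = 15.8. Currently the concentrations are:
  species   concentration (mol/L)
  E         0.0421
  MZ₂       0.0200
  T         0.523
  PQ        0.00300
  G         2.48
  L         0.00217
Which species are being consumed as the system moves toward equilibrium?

T, G, L (products)

Q_c = [T]³·[G]³·[L]² / ([E]·[MZ₂]²·[PQ]) = (0.523)³·(2.48)³·(0.00217)² / ((0.0421)·(0.0200)²·(0.00300)) = 203
Q_c = 203 > K_c = 15.8: net reverse reaction.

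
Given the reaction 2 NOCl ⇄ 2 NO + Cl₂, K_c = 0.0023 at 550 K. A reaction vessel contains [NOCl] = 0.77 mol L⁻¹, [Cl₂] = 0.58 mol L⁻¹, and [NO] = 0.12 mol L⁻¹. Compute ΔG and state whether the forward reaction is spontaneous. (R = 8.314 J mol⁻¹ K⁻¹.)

ΔG = 8.29 kJ/mol; the forward reaction is non-spontaneous

Q_c = [NO]²·[Cl₂] / [NOCl]² = (0.12)²·(0.58) / (0.77)² = 0.0141
ΔG = RT ln(Q_c/K_c) = (8.314 J mol⁻¹ K⁻¹)(550 K) × ln(0.0141/0.0023)
   = (4.573 kJ/mol)(1.813) = 8.29 kJ/mol
ΔG > 0, so the forward reaction is non-spontaneous (proceeds in reverse).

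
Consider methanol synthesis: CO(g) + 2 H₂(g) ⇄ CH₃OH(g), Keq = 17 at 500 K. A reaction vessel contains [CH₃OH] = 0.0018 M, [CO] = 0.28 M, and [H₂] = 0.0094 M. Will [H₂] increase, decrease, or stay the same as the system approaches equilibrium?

increase

Q = [CH₃OH] / ([CO]·[H₂]²) = (0.0018) / ((0.28)·(0.0094)²) = 73
Q = 73 > Keq = 17: net reverse reaction.
H₂ is a reactant, so it increases.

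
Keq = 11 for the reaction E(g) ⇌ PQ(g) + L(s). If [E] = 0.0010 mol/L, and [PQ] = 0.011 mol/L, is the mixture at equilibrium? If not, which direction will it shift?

yes, at equilibrium

(L is a pure solid — omitted from Q.)
Q = [PQ] / [E] = (0.011) / (0.0010) = 11
Q = 11 = Keq; the system is at equilibrium.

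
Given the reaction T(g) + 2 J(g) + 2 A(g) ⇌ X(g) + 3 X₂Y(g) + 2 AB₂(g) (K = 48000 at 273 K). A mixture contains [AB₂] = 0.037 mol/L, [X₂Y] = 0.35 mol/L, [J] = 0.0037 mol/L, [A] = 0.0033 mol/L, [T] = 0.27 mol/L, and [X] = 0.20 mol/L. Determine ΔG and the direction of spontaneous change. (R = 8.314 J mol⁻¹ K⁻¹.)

Q = [X]·[X₂Y]³·[AB₂]² / ([T]·[J]²·[A]²) = (0.20)·(0.35)³·(0.037)² / ((0.27)·(0.0037)²·(0.0033)²) = 2.92×10⁵
ΔG = RT ln(Q/K) = (8.314 J mol⁻¹ K⁻¹)(273 K) × ln(2.92×10⁵/48000)
   = (2.270 kJ/mol)(1.806) = 4.10 kJ/mol
ΔG > 0, so the forward reaction is non-spontaneous (proceeds in reverse).

ΔG = 4.10 kJ/mol; the forward reaction is non-spontaneous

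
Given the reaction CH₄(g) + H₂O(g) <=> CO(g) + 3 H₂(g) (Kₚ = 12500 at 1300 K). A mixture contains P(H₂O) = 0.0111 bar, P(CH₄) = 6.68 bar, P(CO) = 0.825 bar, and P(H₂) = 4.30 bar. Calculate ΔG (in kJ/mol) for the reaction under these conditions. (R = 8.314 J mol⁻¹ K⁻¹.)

Qₚ = P(CO)·P(H₂)³ / (P(CH₄)·P(H₂O)) = (0.825)·(4.30)³ / ((6.68)·(0.0111)) = 885
ΔG = RT ln(Qₚ/Kₚ) = (8.314 J mol⁻¹ K⁻¹)(1300 K) × ln(885/12500)
   = (10.81 kJ/mol)(-2.648) = -28.6 kJ/mol
ΔG < 0, so the forward reaction is spontaneous (proceeds forward).

ΔG = -28.6 kJ/mol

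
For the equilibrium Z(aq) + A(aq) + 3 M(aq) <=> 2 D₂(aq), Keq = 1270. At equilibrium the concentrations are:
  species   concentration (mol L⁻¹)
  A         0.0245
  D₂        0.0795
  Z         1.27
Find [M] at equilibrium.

[M] = 0.0543 mol L⁻¹

At equilibrium, Keq = [D₂]² / ([Z]·[A]·[M]³) = 1270.
(0.0795)² / ((1.27)·(0.0245)·([M])³) = 1270
[M]³ = 1.60×10⁻⁴ ⇒ [M] = 0.0543 mol L⁻¹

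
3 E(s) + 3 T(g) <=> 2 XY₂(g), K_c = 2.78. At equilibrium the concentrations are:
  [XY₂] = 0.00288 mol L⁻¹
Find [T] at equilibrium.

[T] = 0.0144 mol L⁻¹

(E is a pure solid — omitted from K_c.)
At equilibrium, K_c = [XY₂]² / [T]³ = 2.78.
(0.00288)² / ([T])³ = 2.78
[T]³ = 2.98e-6 ⇒ [T] = 0.0144 mol L⁻¹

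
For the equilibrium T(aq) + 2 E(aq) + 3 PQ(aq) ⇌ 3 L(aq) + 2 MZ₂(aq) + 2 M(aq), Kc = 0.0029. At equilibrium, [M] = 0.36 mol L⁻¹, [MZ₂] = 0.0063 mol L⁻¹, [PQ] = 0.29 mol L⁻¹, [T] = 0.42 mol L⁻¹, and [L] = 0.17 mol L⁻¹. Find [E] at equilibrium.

[E] = 0.029 mol L⁻¹

At equilibrium, Kc = [L]³·[MZ₂]²·[M]² / ([T]·[E]²·[PQ]³) = 0.0029.
(0.17)³·(0.0063)²·(0.36)² / ((0.42)·([E])²·(0.29)³) = 0.0029
[E]² = 8.51e-4 ⇒ [E] = 0.029 mol L⁻¹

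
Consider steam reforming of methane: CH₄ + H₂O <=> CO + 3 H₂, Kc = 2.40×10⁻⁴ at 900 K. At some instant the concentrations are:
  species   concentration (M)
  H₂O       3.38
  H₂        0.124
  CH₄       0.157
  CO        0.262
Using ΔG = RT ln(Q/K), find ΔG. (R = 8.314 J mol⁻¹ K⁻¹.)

Qc = [CO]·[H₂]³ / ([CH₄]·[H₂O]) = (0.262)·(0.124)³ / ((0.157)·(3.38)) = 9.41×10⁻⁴
ΔG = RT ln(Qc/Kc) = (8.314 J mol⁻¹ K⁻¹)(900 K) × ln(9.41×10⁻⁴/2.40×10⁻⁴)
   = (7.483 kJ/mol)(1.366) = 10.2 kJ/mol
ΔG > 0, so the forward reaction is non-spontaneous (proceeds in reverse).

ΔG = 10.2 kJ/mol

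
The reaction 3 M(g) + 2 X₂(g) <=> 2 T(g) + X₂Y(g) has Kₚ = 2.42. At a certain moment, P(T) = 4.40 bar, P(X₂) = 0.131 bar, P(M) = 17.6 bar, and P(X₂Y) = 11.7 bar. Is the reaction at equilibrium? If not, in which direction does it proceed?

Qₚ = P(T)²·P(X₂Y) / (P(M)³·P(X₂)²) = (4.40)²·(11.7) / ((17.6)³·(0.131)²) = 2.42
Qₚ = 2.42 = Kₚ, so the system is already at equilibrium.

no net change (already at equilibrium)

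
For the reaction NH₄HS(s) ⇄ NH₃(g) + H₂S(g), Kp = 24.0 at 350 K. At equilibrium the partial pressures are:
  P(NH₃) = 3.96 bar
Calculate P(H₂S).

P(H₂S) = 6.06 bar

(NH₄HS is a pure solid — omitted from Kp.)
At equilibrium, Kp = P(NH₃)·P(H₂S) = 24.0.
(3.96)·(P(H₂S)) = 24.0
P(H₂S) = 6.06 bar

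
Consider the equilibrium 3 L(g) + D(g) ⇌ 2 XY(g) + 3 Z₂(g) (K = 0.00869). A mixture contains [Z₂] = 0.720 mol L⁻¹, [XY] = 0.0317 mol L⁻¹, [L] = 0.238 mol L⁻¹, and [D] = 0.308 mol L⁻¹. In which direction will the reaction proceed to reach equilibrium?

toward reactants

Q = [XY]²·[Z₂]³ / ([L]³·[D]) = (0.0317)²·(0.720)³ / ((0.238)³·(0.308)) = 0.0903
Q = 0.0903 > K = 0.00869, so the reverse reaction proceeds.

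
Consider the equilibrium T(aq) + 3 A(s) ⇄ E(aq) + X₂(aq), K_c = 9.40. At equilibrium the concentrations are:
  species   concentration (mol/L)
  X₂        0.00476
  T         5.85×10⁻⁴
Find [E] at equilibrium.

[E] = 1.16 mol/L

(A is a pure solid — omitted from K_c.)
At equilibrium, K_c = [E]·[X₂] / [T] = 9.40.
([E])·(0.00476) / (5.85×10⁻⁴) = 9.40
[E] = 1.16 mol/L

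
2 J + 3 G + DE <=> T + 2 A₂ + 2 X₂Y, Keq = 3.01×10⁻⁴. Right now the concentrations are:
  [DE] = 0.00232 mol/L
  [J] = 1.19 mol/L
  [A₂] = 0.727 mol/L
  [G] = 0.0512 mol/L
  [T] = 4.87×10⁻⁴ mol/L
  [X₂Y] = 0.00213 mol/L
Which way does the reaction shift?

Q = [T]·[A₂]²·[X₂Y]² / ([J]²·[G]³·[DE]) = (4.87×10⁻⁴)·(0.727)²·(0.00213)² / ((1.19)²·(0.0512)³·(0.00232)) = 0.00265
Q = 0.00265 > Keq = 3.01×10⁻⁴, so the reverse reaction proceeds.

to the left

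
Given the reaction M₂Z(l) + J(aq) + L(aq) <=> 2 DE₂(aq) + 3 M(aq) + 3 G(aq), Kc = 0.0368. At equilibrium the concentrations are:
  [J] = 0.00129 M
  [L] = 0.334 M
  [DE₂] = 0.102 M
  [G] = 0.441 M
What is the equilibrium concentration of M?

(M₂Z is a pure liquid — omitted from Kc.)
At equilibrium, Kc = [DE₂]²·[M]³·[G]³ / ([J]·[L]) = 0.0368.
(0.102)²·([M])³·(0.441)³ / ((0.00129)·(0.334)) = 0.0368
[M]³ = 0.0178 ⇒ [M] = 0.261 M

[M] = 0.261 M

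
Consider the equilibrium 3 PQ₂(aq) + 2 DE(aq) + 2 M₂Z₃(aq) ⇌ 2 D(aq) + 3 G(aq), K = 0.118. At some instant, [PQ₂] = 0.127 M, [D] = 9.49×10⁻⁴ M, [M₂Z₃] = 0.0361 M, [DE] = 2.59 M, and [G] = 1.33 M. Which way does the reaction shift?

Q = [D]²·[G]³ / ([PQ₂]³·[DE]²·[M₂Z₃]²) = (9.49×10⁻⁴)²·(1.33)³ / ((0.127)³·(2.59)²·(0.0361)²) = 0.118
Q = 0.118 = K, so the system is already at equilibrium.

at equilibrium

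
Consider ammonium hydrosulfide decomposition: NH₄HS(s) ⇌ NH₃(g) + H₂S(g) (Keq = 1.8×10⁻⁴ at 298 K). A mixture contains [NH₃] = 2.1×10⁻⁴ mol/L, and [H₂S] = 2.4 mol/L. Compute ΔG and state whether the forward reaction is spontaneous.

ΔG = 2.55 kJ/mol; the forward reaction is non-spontaneous

(NH₄HS is a pure solid — omitted from Q.)
Q = [NH₃]·[H₂S] = (2.1×10⁻⁴)·(2.4) = 5.04×10⁻⁴
ΔG = RT ln(Q/Keq) = (8.314 J mol⁻¹ K⁻¹)(298 K) × ln(5.04×10⁻⁴/1.8×10⁻⁴)
   = (2.478 kJ/mol)(1.030) = 2.55 kJ/mol
ΔG > 0, so the forward reaction is non-spontaneous (proceeds in reverse).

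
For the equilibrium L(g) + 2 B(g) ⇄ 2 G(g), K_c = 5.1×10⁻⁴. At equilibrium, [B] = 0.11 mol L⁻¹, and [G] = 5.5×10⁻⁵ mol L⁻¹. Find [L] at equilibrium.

At equilibrium, K_c = [G]² / ([L]·[B]²) = 5.1×10⁻⁴.
(5.5×10⁻⁵)² / (([L])·(0.11)²) = 5.1×10⁻⁴
[L] = 4.90×10⁻⁴ = 4.9×10⁻⁴ mol L⁻¹

[L] = 4.9×10⁻⁴ mol L⁻¹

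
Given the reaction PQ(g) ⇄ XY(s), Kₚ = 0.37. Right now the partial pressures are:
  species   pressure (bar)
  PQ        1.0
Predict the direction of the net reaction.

(XY is a pure solid — omitted from Qₚ.)
Qₚ = 1 / P(PQ) = 1 / (1.0) = 1.0
Qₚ = 1.0 > Kₚ = 0.37, so the reverse reaction proceeds.

to the left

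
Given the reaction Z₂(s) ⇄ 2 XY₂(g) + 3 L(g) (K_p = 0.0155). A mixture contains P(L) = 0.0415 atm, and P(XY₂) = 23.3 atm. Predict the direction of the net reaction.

to the left

(Z₂ is a pure solid — omitted from Q_p.)
Q_p = P(XY₂)²·P(L)³ = (23.3)²·(0.0415)³ = 0.0388
Q_p = 0.0388 > K_p = 0.0155, so the reverse reaction proceeds.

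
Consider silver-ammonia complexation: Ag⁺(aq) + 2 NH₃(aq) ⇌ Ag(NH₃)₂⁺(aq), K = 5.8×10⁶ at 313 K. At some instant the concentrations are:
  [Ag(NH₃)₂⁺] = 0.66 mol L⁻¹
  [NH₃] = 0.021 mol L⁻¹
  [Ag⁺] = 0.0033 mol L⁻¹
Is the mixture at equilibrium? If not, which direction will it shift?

Q = [Ag(NH₃)₂⁺] / ([Ag⁺]·[NH₃]²) = (0.66) / ((0.0033)·(0.021)²) = 4.5×10⁵
Q = 4.5×10⁵ < K = 5.8×10⁶: net forward reaction.

no; Q < K, reaction proceeds forward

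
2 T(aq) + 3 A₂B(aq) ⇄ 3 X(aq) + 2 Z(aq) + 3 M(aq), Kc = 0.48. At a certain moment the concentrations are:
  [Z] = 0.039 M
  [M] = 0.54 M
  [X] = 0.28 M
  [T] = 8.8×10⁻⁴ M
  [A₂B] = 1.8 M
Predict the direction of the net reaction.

reverse (toward reactants)

Qc = [X]³·[Z]²·[M]³ / ([T]²·[A₂B]³) = (0.28)³·(0.039)²·(0.54)³ / ((8.8×10⁻⁴)²·(1.8)³) = 1.2
Qc = 1.2 > Kc = 0.48, so the reverse reaction proceeds.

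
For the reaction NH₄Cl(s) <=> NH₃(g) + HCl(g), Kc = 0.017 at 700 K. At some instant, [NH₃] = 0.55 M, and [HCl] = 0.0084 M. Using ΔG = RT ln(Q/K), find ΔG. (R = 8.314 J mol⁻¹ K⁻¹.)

ΔG = -7.58 kJ/mol

(NH₄Cl is a pure solid — omitted from Qc.)
Qc = [NH₃]·[HCl] = (0.55)·(0.0084) = 0.00462
ΔG = RT ln(Qc/Kc) = (8.314 J mol⁻¹ K⁻¹)(700 K) × ln(0.00462/0.017)
   = (5.820 kJ/mol)(-1.303) = -7.58 kJ/mol
ΔG < 0, so the forward reaction is spontaneous (proceeds forward).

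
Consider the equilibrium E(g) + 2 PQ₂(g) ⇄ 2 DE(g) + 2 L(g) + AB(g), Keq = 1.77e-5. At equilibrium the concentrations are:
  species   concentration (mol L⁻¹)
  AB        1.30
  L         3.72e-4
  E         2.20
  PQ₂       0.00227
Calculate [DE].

At equilibrium, Keq = [DE]²·[L]²·[AB] / ([E]·[PQ₂]²) = 1.77e-5.
([DE])²·(3.72e-4)²·(1.30) / ((2.20)·(0.00227)²) = 1.77e-5
[DE]² = 0.00112 ⇒ [DE] = 0.0334 mol L⁻¹

[DE] = 0.0334 mol L⁻¹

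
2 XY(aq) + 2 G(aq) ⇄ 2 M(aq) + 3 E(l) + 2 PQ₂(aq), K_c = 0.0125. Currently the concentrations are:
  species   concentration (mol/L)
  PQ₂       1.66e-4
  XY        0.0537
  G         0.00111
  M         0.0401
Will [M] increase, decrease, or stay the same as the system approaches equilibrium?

(E is a pure liquid — omitted from Q_c.)
Q_c = [M]²·[PQ₂]² / ([XY]²·[G]²) = (0.0401)²·(1.66e-4)² / ((0.0537)²·(0.00111)²) = 0.0125
Q_c = 0.0125 = K_c; the system is at equilibrium.

stay the same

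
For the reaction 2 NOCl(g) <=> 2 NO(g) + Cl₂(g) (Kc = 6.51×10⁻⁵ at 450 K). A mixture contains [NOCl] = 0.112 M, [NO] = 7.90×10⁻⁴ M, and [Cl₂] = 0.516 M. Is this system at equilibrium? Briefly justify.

no; Q < K, reaction proceeds forward

Qc = [NO]²·[Cl₂] / [NOCl]² = (7.90×10⁻⁴)²·(0.516) / (0.112)² = 2.57×10⁻⁵
Qc = 2.57×10⁻⁵ < Kc = 6.51×10⁻⁵: net forward reaction.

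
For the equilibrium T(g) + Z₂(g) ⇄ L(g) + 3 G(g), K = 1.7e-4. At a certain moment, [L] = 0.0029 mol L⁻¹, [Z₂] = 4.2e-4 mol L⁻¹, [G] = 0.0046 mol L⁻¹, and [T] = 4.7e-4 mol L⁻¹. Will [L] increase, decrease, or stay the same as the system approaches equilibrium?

Q = [L]·[G]³ / ([T]·[Z₂]) = (0.0029)·(0.0046)³ / ((4.7e-4)·(4.2e-4)) = 0.0014
Q = 0.0014 > K = 1.7e-4: net reverse reaction.
L is a product, so it decreases.

decrease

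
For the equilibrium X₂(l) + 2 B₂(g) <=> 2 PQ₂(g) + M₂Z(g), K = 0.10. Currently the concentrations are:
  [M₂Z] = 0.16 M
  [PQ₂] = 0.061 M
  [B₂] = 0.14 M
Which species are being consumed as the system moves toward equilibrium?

(X₂ is a pure liquid — omitted from Q.)
Q = [PQ₂]²·[M₂Z] / [B₂]² = (0.061)²·(0.16) / (0.14)² = 0.030
Q = 0.030 < K = 0.10: net forward reaction.

X₂, B₂ (reactants)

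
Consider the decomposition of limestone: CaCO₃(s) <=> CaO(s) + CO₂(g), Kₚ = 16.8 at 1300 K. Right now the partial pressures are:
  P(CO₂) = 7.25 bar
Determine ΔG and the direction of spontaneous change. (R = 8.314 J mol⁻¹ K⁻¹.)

(CaCO₃, CaO are pure solids — omitted from Qₚ.)
Qₚ = P(CO₂) = 7.25
ΔG = RT ln(Qₚ/Kₚ) = (8.314 J mol⁻¹ K⁻¹)(1300 K) × ln(7.25/16.8)
   = (10.81 kJ/mol)(-0.8404) = -9.08 kJ/mol
ΔG < 0, so the forward reaction is spontaneous (proceeds forward).

ΔG = -9.08 kJ/mol; the forward reaction is spontaneous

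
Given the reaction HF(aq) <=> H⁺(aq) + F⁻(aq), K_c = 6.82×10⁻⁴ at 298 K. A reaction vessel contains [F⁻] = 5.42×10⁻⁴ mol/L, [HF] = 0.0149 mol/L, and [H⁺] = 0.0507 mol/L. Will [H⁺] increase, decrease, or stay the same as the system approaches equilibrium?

Q_c = [H⁺]·[F⁻] / [HF] = (0.0507)·(5.42×10⁻⁴) / (0.0149) = 0.00184
Q_c = 0.00184 > K_c = 6.82×10⁻⁴: net reverse reaction.
H⁺ is a product, so it decreases.

decrease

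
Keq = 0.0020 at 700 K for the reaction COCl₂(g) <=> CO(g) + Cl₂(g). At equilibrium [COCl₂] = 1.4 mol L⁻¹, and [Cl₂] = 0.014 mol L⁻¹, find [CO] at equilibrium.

At equilibrium, Keq = [CO]·[Cl₂] / [COCl₂] = 0.0020.
([CO])·(0.014) / (1.4) = 0.0020
[CO] = 0.200 = 0.20 mol L⁻¹

[CO] = 0.20 mol L⁻¹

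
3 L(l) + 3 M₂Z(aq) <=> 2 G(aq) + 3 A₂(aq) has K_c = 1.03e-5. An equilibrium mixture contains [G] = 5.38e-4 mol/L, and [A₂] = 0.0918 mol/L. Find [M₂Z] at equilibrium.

(L is a pure liquid — omitted from K_c.)
At equilibrium, K_c = [G]²·[A₂]³ / [M₂Z]³ = 1.03e-5.
(5.38e-4)²·(0.0918)³ / ([M₂Z])³ = 1.03e-5
[M₂Z]³ = 2.17e-5 ⇒ [M₂Z] = 0.0279 mol/L

[M₂Z] = 0.0279 mol/L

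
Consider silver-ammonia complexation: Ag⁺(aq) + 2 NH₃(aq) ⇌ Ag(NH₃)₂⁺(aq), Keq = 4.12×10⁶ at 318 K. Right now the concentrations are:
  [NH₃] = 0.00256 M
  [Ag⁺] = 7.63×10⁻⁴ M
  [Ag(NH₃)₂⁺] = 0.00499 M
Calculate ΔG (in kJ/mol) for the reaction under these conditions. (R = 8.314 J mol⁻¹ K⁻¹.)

ΔG = -3.75 kJ/mol

Q = [Ag(NH₃)₂⁺] / ([Ag⁺]·[NH₃]²) = (0.00499) / ((7.63×10⁻⁴)·(0.00256)²) = 9.98×10⁵
ΔG = RT ln(Q/Keq) = (8.314 J mol⁻¹ K⁻¹)(318 K) × ln(9.98×10⁵/4.12×10⁶)
   = (2.644 kJ/mol)(-1.418) = -3.75 kJ/mol
ΔG < 0, so the forward reaction is spontaneous (proceeds forward).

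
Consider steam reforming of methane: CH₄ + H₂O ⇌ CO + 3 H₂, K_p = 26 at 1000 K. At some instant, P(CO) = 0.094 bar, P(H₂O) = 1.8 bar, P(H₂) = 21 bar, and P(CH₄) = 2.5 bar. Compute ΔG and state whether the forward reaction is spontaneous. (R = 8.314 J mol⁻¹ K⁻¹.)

ΔG = 16.7 kJ/mol; the forward reaction is non-spontaneous

Q_p = P(CO)·P(H₂)³ / (P(CH₄)·P(H₂O)) = (0.094)·(21)³ / ((2.5)·(1.8)) = 193
ΔG = RT ln(Q_p/K_p) = (8.314 J mol⁻¹ K⁻¹)(1000 K) × ln(193/26)
   = (8.314 kJ/mol)(2.005) = 16.7 kJ/mol
ΔG > 0, so the forward reaction is non-spontaneous (proceeds in reverse).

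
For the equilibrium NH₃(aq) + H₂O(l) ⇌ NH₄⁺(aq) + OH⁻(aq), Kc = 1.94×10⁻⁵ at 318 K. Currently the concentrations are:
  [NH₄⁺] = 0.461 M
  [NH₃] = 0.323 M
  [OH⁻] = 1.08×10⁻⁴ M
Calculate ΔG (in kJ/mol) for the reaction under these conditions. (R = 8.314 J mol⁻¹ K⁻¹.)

(H₂O is a pure liquid — omitted from Qc.)
Qc = [NH₄⁺]·[OH⁻] / [NH₃] = (0.461)·(1.08×10⁻⁴) / (0.323) = 1.54×10⁻⁴
ΔG = RT ln(Qc/Kc) = (8.314 J mol⁻¹ K⁻¹)(318 K) × ln(1.54×10⁻⁴/1.94×10⁻⁵)
   = (2.644 kJ/mol)(2.072) = 5.48 kJ/mol
ΔG > 0, so the forward reaction is non-spontaneous (proceeds in reverse).

ΔG = 5.48 kJ/mol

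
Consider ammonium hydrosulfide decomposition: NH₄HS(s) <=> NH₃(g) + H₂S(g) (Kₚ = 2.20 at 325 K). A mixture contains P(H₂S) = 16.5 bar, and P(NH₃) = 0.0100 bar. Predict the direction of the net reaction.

to the right

(NH₄HS is a pure solid — omitted from Qₚ.)
Qₚ = P(NH₃)·P(H₂S) = (0.0100)·(16.5) = 0.165
Qₚ = 0.165 < Kₚ = 2.20, so the forward reaction proceeds.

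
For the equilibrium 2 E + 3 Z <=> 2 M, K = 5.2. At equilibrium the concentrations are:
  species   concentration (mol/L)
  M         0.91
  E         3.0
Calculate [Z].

[Z] = 0.26 mol/L

At equilibrium, K = [M]² / ([E]²·[Z]³) = 5.2.
(0.91)² / ((3.0)²·([Z])³) = 5.2
[Z]³ = 0.0177 ⇒ [Z] = 0.26 mol/L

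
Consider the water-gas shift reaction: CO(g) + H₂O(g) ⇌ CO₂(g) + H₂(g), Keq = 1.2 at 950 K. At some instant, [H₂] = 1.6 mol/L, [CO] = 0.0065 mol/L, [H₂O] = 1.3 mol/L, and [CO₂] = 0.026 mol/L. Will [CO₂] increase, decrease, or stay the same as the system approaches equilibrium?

decrease

Q = [CO₂]·[H₂] / ([CO]·[H₂O]) = (0.026)·(1.6) / ((0.0065)·(1.3)) = 4.9
Q = 4.9 > Keq = 1.2: net reverse reaction.
CO₂ is a product, so it decreases.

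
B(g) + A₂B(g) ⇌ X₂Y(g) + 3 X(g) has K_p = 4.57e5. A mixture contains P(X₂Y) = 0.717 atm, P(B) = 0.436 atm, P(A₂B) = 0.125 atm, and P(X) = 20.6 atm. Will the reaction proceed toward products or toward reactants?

to the right

Q_p = P(X₂Y)·P(X)³ / (P(B)·P(A₂B)) = (0.717)·(20.6)³ / ((0.436)·(0.125)) = 1.15e5
Q_p = 1.15e5 < K_p = 4.57e5, so the forward reaction proceeds.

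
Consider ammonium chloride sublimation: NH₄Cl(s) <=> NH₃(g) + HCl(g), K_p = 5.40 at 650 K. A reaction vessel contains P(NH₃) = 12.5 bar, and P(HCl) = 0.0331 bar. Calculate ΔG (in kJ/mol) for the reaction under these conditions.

ΔG = -13.9 kJ/mol

(NH₄Cl is a pure solid — omitted from Q_p.)
Q_p = P(NH₃)·P(HCl) = (12.5)·(0.0331) = 0.414
ΔG = RT ln(Q_p/K_p) = (8.314 J mol⁻¹ K⁻¹)(650 K) × ln(0.414/5.40)
   = (5.404 kJ/mol)(-2.568) = -13.9 kJ/mol
ΔG < 0, so the forward reaction is spontaneous (proceeds forward).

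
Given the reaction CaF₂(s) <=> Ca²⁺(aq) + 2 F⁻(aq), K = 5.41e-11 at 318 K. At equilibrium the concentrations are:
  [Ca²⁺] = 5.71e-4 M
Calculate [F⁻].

[F⁻] = 3.08e-4 M

(CaF₂ is a pure solid — omitted from K.)
At equilibrium, K = [Ca²⁺]·[F⁻]² = 5.41e-11.
(5.71e-4)·([F⁻])² = 5.41e-11
[F⁻]² = 9.47e-8 ⇒ [F⁻] = 3.08e-4 M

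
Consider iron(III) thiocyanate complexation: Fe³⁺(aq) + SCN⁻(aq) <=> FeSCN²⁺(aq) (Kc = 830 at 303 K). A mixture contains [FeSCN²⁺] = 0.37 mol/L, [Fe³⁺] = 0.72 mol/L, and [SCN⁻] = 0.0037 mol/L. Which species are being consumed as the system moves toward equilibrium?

Qc = [FeSCN²⁺] / ([Fe³⁺]·[SCN⁻]) = (0.37) / ((0.72)·(0.0037)) = 140
Qc = 140 < Kc = 830: net forward reaction.

Fe³⁺, SCN⁻ (reactants)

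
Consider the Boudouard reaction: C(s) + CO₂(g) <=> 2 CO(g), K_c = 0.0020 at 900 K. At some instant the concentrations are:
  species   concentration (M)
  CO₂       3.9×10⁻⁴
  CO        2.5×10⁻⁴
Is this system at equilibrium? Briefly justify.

no; Q < K, reaction proceeds forward

(C is a pure solid — omitted from Q_c.)
Q_c = [CO]² / [CO₂] = (2.5×10⁻⁴)² / (3.9×10⁻⁴) = 1.6×10⁻⁴
Q_c = 1.6×10⁻⁴ < K_c = 0.0020: net forward reaction.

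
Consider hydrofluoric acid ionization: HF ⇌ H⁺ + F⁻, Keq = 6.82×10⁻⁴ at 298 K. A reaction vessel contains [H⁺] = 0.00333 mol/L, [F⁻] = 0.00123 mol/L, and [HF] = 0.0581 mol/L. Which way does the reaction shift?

in the forward direction

Q = [H⁺]·[F⁻] / [HF] = (0.00333)·(0.00123) / (0.0581) = 7.05×10⁻⁵
Q = 7.05×10⁻⁵ < Keq = 6.82×10⁻⁴, so the forward reaction proceeds.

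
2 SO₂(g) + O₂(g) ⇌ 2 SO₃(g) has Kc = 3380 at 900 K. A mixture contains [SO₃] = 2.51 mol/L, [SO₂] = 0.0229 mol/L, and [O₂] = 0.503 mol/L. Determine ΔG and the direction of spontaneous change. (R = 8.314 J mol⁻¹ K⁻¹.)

Qc = [SO₃]² / ([SO₂]²·[O₂]) = (2.51)² / ((0.0229)²·(0.503)) = 23900
ΔG = RT ln(Qc/Kc) = (8.314 J mol⁻¹ K⁻¹)(900 K) × ln(23900/3380)
   = (7.483 kJ/mol)(1.956) = 14.6 kJ/mol
ΔG > 0, so the forward reaction is non-spontaneous (proceeds in reverse).

ΔG = 14.6 kJ/mol; the forward reaction is non-spontaneous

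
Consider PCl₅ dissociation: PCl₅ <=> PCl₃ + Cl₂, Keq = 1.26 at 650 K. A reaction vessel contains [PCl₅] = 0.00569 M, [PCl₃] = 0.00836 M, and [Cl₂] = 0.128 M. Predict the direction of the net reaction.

Q = [PCl₃]·[Cl₂] / [PCl₅] = (0.00836)·(0.128) / (0.00569) = 0.188
Q = 0.188 < Keq = 1.26, so the forward reaction proceeds.

forward (toward products)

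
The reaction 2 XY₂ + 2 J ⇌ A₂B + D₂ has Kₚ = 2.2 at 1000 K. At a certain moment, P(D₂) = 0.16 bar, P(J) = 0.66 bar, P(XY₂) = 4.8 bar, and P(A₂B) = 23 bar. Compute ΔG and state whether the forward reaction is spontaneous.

ΔG = -14.9 kJ/mol; the forward reaction is spontaneous

Qₚ = P(A₂B)·P(D₂) / (P(XY₂)²·P(J)²) = (23)·(0.16) / ((4.8)²·(0.66)²) = 0.367
ΔG = RT ln(Qₚ/Kₚ) = (8.314 J mol⁻¹ K⁻¹)(1000 K) × ln(0.367/2.2)
   = (8.314 kJ/mol)(-1.791) = -14.9 kJ/mol
ΔG < 0, so the forward reaction is spontaneous (proceeds forward).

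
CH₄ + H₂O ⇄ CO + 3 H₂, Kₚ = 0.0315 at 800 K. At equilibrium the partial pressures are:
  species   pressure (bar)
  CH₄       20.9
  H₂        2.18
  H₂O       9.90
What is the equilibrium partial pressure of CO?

At equilibrium, Kₚ = P(CO)·P(H₂)³ / (P(CH₄)·P(H₂O)) = 0.0315.
(P(CO))·(2.18)³ / ((20.9)·(9.90)) = 0.0315
P(CO) = 0.629 bar

P(CO) = 0.629 bar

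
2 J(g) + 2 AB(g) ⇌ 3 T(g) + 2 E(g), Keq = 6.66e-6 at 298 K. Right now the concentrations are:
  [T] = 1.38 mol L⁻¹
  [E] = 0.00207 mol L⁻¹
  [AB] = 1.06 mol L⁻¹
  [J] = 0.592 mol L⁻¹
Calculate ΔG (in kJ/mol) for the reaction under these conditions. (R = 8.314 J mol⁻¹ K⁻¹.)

Q = [T]³·[E]² / ([J]²·[AB]²) = (1.38)³·(0.00207)² / ((0.592)²·(1.06)²) = 2.86e-5
ΔG = RT ln(Q/Keq) = (8.314 J mol⁻¹ K⁻¹)(298 K) × ln(2.86e-5/6.66e-6)
   = (2.478 kJ/mol)(1.457) = 3.61 kJ/mol
ΔG > 0, so the forward reaction is non-spontaneous (proceeds in reverse).

ΔG = 3.61 kJ/mol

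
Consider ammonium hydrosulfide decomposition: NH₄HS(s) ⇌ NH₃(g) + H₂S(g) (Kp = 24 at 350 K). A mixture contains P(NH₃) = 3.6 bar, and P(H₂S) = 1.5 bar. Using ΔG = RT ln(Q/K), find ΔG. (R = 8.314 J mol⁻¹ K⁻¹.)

ΔG = -4.34 kJ/mol

(NH₄HS is a pure solid — omitted from Qp.)
Qp = P(NH₃)·P(H₂S) = (3.6)·(1.5) = 5.40
ΔG = RT ln(Qp/Kp) = (8.314 J mol⁻¹ K⁻¹)(350 K) × ln(5.40/24)
   = (2.910 kJ/mol)(-1.492) = -4.34 kJ/mol
ΔG < 0, so the forward reaction is spontaneous (proceeds forward).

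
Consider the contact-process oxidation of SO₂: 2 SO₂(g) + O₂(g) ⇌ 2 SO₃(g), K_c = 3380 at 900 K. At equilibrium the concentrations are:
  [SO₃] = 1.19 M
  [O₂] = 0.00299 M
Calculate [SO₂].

At equilibrium, K_c = [SO₃]² / ([SO₂]²·[O₂]) = 3380.
(1.19)² / (([SO₂])²·(0.00299)) = 3380
[SO₂]² = 0.140 ⇒ [SO₂] = 0.374 M

[SO₂] = 0.374 M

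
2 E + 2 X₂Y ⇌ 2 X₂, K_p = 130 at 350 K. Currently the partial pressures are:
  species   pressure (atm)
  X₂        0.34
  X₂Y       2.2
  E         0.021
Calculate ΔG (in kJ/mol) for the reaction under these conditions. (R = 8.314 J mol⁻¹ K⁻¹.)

Q_p = P(X₂)² / (P(E)²·P(X₂Y)²) = (0.34)² / ((0.021)²·(2.2)²) = 54.2
ΔG = RT ln(Q_p/K_p) = (8.314 J mol⁻¹ K⁻¹)(350 K) × ln(54.2/130)
   = (2.910 kJ/mol)(-0.8749) = -2.55 kJ/mol
ΔG < 0, so the forward reaction is spontaneous (proceeds forward).

ΔG = -2.55 kJ/mol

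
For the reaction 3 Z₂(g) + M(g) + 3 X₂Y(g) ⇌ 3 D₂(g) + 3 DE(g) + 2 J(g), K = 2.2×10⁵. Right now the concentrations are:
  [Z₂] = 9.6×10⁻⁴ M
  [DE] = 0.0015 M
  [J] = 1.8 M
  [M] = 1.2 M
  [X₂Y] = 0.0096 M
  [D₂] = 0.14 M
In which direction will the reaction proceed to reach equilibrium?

Q = [D₂]³·[DE]³·[J]² / ([Z₂]³·[M]·[X₂Y]³) = (0.14)³·(0.0015)³·(1.8)² / ((9.6×10⁻⁴)³·(1.2)·(0.0096)³) = 32000
Q = 32000 < K = 2.2×10⁵, so the forward reaction proceeds.

forward (toward products)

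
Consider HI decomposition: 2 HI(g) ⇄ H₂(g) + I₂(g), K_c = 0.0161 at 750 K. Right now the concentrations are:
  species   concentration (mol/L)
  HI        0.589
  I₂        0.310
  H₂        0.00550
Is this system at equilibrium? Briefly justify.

no; Q < K, reaction proceeds forward

Q_c = [H₂]·[I₂] / [HI]² = (0.00550)·(0.310) / (0.589)² = 0.00491
Q_c = 0.00491 < K_c = 0.0161: net forward reaction.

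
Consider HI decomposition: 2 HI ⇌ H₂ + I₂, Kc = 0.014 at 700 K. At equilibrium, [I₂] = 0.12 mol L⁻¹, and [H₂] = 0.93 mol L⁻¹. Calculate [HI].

At equilibrium, Kc = [H₂]·[I₂] / [HI]² = 0.014.
(0.93)·(0.12) / ([HI])² = 0.014
[HI]² = 7.97 ⇒ [HI] = 2.8 mol L⁻¹

[HI] = 2.8 mol L⁻¹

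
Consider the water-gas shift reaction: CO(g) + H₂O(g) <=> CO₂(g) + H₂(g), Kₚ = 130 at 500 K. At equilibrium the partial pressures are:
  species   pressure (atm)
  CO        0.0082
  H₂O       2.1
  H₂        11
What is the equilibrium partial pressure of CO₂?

At equilibrium, Kₚ = P(CO₂)·P(H₂) / (P(CO)·P(H₂O)) = 130.
(P(CO₂))·(11) / ((0.0082)·(2.1)) = 130
P(CO₂) = 0.204 = 0.20 atm

P(CO₂) = 0.20 atm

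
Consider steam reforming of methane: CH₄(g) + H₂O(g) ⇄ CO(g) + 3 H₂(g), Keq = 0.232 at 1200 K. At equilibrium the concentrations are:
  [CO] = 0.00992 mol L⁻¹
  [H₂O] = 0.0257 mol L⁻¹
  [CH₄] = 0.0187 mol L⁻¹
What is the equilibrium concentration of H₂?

[H₂] = 0.224 mol L⁻¹

At equilibrium, Keq = [CO]·[H₂]³ / ([CH₄]·[H₂O]) = 0.232.
(0.00992)·([H₂])³ / ((0.0187)·(0.0257)) = 0.232
[H₂]³ = 0.0112 ⇒ [H₂] = 0.224 mol L⁻¹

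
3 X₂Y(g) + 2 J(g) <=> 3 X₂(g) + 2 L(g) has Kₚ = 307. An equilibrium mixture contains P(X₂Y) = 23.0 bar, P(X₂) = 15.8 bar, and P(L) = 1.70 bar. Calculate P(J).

P(J) = 0.0552 bar

At equilibrium, Kₚ = P(X₂)³·P(L)² / (P(X₂Y)³·P(J)²) = 307.
(15.8)³·(1.70)² / ((23.0)³·(P(J))²) = 307
P(J)² = 0.00305 ⇒ P(J) = 0.0552 bar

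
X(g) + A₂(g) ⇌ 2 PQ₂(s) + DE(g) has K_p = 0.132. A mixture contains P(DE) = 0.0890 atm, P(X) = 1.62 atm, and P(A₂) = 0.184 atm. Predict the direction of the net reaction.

to the left

(PQ₂ is a pure solid — omitted from Q_p.)
Q_p = P(DE) / (P(X)·P(A₂)) = (0.0890) / ((1.62)·(0.184)) = 0.299
Q_p = 0.299 > K_p = 0.132, so the reverse reaction proceeds.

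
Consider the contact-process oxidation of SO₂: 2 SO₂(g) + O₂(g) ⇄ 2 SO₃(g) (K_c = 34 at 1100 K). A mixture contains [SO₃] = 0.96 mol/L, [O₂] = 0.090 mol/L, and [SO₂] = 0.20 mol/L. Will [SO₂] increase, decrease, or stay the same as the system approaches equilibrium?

Q_c = [SO₃]² / ([SO₂]²·[O₂]) = (0.96)² / ((0.20)²·(0.090)) = 260
Q_c = 260 > K_c = 34: net reverse reaction.
SO₂ is a reactant, so it increases.

increase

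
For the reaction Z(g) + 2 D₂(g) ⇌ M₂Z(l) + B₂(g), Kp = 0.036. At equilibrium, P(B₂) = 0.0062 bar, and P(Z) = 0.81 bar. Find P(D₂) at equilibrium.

(M₂Z is a pure liquid — omitted from Kp.)
At equilibrium, Kp = P(B₂) / (P(Z)·P(D₂)²) = 0.036.
(0.0062) / ((0.81)·(P(D₂))²) = 0.036
P(D₂)² = 0.213 ⇒ P(D₂) = 0.46 bar

P(D₂) = 0.46 bar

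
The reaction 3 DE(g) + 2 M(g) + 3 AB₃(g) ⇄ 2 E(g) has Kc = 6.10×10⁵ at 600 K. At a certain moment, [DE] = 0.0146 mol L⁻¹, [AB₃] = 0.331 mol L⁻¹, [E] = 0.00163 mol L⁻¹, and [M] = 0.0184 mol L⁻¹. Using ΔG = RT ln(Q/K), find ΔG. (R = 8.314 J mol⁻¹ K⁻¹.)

ΔG = -10.8 kJ/mol

Qc = [E]² / ([DE]³·[M]²·[AB₃]³) = (0.00163)² / ((0.0146)³·(0.0184)²·(0.331)³) = 69500
ΔG = RT ln(Qc/Kc) = (8.314 J mol⁻¹ K⁻¹)(600 K) × ln(69500/6.10×10⁵)
   = (4.988 kJ/mol)(-2.172) = -10.8 kJ/mol
ΔG < 0, so the forward reaction is spontaneous (proceeds forward).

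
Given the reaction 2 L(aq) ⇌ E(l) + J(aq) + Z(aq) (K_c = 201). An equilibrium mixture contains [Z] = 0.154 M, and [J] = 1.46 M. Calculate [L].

[L] = 0.0334 M

(E is a pure liquid — omitted from K_c.)
At equilibrium, K_c = [J]·[Z] / [L]² = 201.
(1.46)·(0.154) / ([L])² = 201
[L]² = 0.00112 ⇒ [L] = 0.0334 M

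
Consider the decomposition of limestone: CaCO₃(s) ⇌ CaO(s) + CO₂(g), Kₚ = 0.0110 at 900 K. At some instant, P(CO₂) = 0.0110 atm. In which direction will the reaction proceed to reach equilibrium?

(CaCO₃, CaO are pure solids — omitted from Qₚ.)
Qₚ = P(CO₂) = 0.0110
Qₚ = 0.0110 = Kₚ, so the system is already at equilibrium.

no net change (already at equilibrium)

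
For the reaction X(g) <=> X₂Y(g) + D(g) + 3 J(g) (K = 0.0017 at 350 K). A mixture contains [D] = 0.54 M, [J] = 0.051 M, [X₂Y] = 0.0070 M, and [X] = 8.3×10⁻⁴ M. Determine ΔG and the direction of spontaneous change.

Q = [X₂Y]·[D]·[J]³ / [X] = (0.0070)·(0.54)·(0.051)³ / (8.3×10⁻⁴) = 6.04×10⁻⁴
ΔG = RT ln(Q/K) = (8.314 J mol⁻¹ K⁻¹)(350 K) × ln(6.04×10⁻⁴/0.0017)
   = (2.910 kJ/mol)(-1.035) = -3.01 kJ/mol
ΔG < 0, so the forward reaction is spontaneous (proceeds forward).

ΔG = -3.01 kJ/mol; the forward reaction is spontaneous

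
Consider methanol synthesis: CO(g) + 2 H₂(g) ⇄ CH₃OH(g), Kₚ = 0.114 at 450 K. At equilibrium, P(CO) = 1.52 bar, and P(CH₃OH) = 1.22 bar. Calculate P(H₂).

P(H₂) = 2.65 bar

At equilibrium, Kₚ = P(CH₃OH) / (P(CO)·P(H₂)²) = 0.114.
(1.22) / ((1.52)·(P(H₂))²) = 0.114
P(H₂)² = 7.04 ⇒ P(H₂) = 2.65 bar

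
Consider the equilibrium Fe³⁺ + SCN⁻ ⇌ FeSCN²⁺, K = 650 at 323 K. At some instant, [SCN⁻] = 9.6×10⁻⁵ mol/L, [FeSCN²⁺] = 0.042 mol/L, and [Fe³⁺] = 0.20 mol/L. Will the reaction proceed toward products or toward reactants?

Q = [FeSCN²⁺] / ([Fe³⁺]·[SCN⁻]) = (0.042) / ((0.20)·(9.6×10⁻⁵)) = 2200
Q = 2200 > K = 650, so the reverse reaction proceeds.

toward reactants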